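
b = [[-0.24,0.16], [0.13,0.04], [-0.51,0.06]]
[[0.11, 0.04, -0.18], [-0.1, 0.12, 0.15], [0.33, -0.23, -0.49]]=b@[[-0.69, 0.58, 1.00], [-0.37, 1.1, 0.4]]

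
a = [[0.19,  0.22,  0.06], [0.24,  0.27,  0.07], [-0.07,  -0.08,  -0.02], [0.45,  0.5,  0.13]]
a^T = [[0.19, 0.24, -0.07, 0.45], [0.22, 0.27, -0.08, 0.50], [0.06, 0.07, -0.02, 0.13]]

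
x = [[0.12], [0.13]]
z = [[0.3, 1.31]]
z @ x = [[0.21]]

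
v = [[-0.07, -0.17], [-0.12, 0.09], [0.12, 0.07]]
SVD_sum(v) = [[-0.1, -0.15], [0.01, 0.01], [0.07, 0.1]] + [[0.03, -0.02], [-0.13, 0.08], [0.05, -0.03]]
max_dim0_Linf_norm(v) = 0.17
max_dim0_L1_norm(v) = 0.33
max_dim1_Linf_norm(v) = 0.17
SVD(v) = [[0.82, -0.21], [-0.04, 0.9], [-0.57, -0.37]] @ diag([0.21942420157265763, 0.16568952822734975]) @ [[-0.55, -0.84],  [-0.84, 0.55]]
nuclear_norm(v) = 0.39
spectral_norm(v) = 0.22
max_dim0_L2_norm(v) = 0.2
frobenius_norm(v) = 0.27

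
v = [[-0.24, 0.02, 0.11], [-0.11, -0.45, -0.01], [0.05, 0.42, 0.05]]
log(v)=[[-1.37+3.43j, (-0.73-1.39j), (-1.11-1.57j)], [(0.32-0.08j), -0.64+3.54j, (0.25+0.45j)], [(0.17+0.69j), -2.97-3.38j, -4.27-0.68j]]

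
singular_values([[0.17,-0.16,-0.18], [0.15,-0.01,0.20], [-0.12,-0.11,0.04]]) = [0.3, 0.25, 0.15]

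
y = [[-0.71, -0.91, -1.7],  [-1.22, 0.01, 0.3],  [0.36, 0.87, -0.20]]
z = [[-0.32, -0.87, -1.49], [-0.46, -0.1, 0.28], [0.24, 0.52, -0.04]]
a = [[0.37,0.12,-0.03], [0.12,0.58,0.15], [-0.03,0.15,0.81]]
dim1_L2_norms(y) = [2.05, 1.26, 0.96]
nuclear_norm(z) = 2.73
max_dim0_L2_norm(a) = 0.82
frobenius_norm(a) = 1.10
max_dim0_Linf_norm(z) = 1.49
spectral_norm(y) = 2.11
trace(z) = -0.46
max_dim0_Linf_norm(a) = 0.81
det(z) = 0.32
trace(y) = -0.90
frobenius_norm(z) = 1.93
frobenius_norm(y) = 2.59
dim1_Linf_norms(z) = [1.49, 0.46, 0.52]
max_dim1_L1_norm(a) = 0.99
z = y @ a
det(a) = 0.15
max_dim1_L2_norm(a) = 0.82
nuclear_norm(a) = 1.76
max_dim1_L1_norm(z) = 2.68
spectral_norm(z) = 1.78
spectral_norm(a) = 0.89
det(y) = 2.12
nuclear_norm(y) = 4.18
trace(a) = 1.76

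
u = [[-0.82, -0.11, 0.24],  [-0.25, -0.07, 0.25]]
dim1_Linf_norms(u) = [0.82, 0.25]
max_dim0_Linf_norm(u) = 0.82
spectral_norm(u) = 0.92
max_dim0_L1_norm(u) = 1.07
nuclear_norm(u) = 1.08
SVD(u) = [[-0.93,  -0.36], [-0.36,  0.93]] @ diag([0.9197577212189763, 0.16138690857091242]) @ [[0.93, 0.14, -0.34], [0.36, -0.16, 0.92]]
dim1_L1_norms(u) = [1.17, 0.57]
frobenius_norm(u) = 0.93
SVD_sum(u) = [[-0.8, -0.12, 0.29], [-0.3, -0.05, 0.11]] + [[-0.02, 0.01, -0.05], [0.05, -0.02, 0.14]]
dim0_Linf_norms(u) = [0.82, 0.11, 0.25]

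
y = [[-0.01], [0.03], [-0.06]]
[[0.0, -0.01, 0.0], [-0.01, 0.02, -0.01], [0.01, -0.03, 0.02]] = y @ [[-0.22,0.54,-0.34]]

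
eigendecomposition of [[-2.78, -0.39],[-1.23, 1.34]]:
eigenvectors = [[-0.96, 0.09], [-0.28, -1.0]]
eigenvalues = [-2.89, 1.45]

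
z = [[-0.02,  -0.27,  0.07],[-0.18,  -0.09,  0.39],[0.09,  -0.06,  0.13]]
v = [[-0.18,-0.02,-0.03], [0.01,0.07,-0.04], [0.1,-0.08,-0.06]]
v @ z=[[0.00, 0.05, -0.02],  [-0.02, -0.01, 0.02],  [0.01, -0.02, -0.03]]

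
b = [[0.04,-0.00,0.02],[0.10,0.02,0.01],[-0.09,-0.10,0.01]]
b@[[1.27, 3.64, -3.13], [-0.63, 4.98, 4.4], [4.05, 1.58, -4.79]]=[[0.13, 0.18, -0.22], [0.15, 0.48, -0.27], [-0.01, -0.81, -0.21]]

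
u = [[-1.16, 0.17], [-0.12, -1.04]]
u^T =[[-1.16, -0.12], [0.17, -1.04]]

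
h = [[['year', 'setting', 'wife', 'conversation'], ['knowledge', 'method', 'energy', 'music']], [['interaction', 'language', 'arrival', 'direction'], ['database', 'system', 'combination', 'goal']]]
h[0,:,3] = ['conversation', 'music']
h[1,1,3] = 'goal'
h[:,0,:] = [['year', 'setting', 'wife', 'conversation'], ['interaction', 'language', 'arrival', 'direction']]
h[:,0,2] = ['wife', 'arrival']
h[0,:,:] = [['year', 'setting', 'wife', 'conversation'], ['knowledge', 'method', 'energy', 'music']]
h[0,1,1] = 'method'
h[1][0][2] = 'arrival'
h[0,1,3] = 'music'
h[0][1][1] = 'method'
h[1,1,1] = 'system'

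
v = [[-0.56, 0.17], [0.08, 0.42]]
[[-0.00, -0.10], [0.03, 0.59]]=v @ [[0.03,0.57], [0.07,1.29]]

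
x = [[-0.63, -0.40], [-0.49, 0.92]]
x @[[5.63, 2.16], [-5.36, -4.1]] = [[-1.4, 0.28], [-7.69, -4.83]]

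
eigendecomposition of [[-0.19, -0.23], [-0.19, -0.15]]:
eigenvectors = [[-0.77, 0.71], [-0.64, -0.71]]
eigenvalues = [-0.38, 0.04]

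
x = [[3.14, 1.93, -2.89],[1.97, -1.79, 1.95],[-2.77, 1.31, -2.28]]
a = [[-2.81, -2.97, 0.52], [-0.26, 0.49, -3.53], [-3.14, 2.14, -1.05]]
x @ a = [[-0.25, -14.56, -2.15],  [-11.19, -2.56, 5.3],  [14.60, 3.99, -3.67]]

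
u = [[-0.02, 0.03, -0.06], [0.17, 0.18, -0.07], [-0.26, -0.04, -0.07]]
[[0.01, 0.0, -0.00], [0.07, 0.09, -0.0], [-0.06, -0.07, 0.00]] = u @ [[0.21, 0.17, -0.07], [0.17, 0.36, 0.11], [-0.07, 0.11, 0.15]]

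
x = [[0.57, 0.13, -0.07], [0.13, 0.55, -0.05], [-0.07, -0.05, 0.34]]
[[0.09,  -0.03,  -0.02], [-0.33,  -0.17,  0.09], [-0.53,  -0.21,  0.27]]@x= [[0.05, -0.0, -0.01], [-0.22, -0.14, 0.06], [-0.35, -0.2, 0.14]]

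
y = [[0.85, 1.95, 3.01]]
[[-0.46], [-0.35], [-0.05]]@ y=[[-0.39, -0.9, -1.38], [-0.30, -0.68, -1.05], [-0.04, -0.10, -0.15]]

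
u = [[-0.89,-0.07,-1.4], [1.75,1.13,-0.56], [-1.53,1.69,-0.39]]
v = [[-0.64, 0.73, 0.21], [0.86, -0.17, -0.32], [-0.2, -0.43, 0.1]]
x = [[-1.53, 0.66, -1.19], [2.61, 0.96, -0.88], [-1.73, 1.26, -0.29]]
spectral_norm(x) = 3.49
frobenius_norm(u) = 3.57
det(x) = -5.66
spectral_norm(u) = 2.58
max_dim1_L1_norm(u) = 3.61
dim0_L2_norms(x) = [3.49, 1.72, 1.51]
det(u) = -7.12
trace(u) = -0.15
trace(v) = -0.71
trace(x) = -0.86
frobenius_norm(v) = 1.45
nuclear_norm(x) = 6.39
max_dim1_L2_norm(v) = 0.99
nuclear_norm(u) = 5.99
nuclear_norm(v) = 1.94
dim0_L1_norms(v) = [1.7, 1.33, 0.63]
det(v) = -0.00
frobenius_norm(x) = 4.17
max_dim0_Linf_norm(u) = 1.75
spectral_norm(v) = 1.29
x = v + u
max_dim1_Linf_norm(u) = 1.75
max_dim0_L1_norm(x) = 5.87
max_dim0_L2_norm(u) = 2.49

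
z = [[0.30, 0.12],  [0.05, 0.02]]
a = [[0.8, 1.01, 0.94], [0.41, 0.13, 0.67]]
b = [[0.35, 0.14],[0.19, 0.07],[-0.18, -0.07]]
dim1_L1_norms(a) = [2.75, 1.21]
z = a @ b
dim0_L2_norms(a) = [0.9, 1.02, 1.15]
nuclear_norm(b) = 0.47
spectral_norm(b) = 0.47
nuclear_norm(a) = 2.12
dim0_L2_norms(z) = [0.3, 0.12]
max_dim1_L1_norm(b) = 0.49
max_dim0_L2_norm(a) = 1.15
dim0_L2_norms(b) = [0.44, 0.17]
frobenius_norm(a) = 1.78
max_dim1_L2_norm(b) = 0.38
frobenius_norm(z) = 0.33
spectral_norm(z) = 0.33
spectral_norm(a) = 1.74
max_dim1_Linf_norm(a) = 1.01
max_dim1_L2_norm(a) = 1.59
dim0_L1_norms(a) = [1.21, 1.14, 1.61]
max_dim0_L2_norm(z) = 0.3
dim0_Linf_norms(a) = [0.8, 1.01, 0.94]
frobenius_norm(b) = 0.47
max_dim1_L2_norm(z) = 0.32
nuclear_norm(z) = 0.33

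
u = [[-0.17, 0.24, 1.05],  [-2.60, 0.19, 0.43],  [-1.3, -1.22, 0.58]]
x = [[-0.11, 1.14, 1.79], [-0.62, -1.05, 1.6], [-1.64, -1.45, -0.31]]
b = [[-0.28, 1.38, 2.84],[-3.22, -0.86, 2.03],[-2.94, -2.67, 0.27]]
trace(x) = -1.47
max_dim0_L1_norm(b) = 6.44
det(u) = 3.71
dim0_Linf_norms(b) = [3.22, 2.67, 2.84]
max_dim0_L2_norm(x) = 2.42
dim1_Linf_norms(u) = [1.05, 2.6, 1.3]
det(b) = 8.75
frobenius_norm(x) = 3.67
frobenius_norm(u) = 3.42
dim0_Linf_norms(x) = [1.64, 1.45, 1.79]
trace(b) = -0.87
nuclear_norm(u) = 5.25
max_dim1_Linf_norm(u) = 2.6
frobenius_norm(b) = 6.41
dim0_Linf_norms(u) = [2.6, 1.22, 1.05]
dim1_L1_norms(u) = [1.46, 3.22, 3.1]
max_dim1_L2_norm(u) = 2.64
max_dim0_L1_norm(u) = 4.07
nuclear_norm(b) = 9.34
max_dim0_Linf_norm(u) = 2.6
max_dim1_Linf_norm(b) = 3.22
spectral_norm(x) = 2.62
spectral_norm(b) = 5.31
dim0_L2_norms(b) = [4.37, 3.13, 3.5]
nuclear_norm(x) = 5.84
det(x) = -4.97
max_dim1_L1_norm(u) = 3.22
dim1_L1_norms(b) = [4.5, 6.11, 5.88]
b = x + u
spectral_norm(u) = 3.03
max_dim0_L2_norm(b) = 4.37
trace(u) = 0.60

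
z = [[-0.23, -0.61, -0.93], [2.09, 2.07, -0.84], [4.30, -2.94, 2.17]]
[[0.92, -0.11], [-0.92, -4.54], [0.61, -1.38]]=z@[[-0.02, -1.19], [-0.65, -0.65], [-0.56, 0.84]]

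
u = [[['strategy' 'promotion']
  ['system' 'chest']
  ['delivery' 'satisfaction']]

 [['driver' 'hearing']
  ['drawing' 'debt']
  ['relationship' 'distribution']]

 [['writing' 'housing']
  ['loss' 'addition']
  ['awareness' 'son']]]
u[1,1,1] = 'debt'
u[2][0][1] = 'housing'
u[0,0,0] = 'strategy'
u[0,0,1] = 'promotion'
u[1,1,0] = 'drawing'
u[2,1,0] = 'loss'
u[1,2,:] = ['relationship', 'distribution']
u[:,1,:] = [['system', 'chest'], ['drawing', 'debt'], ['loss', 'addition']]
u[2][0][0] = 'writing'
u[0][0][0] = 'strategy'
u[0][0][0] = 'strategy'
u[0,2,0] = 'delivery'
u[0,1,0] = 'system'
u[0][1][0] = 'system'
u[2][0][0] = 'writing'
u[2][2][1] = 'son'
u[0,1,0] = 'system'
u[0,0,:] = ['strategy', 'promotion']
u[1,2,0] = 'relationship'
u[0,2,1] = 'satisfaction'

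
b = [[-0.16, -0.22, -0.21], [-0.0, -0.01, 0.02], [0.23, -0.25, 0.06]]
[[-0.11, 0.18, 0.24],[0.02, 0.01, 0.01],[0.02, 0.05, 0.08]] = b@ [[-0.16, -0.4, -0.64],[-0.07, -0.56, -0.85],[0.73, 0.04, 0.25]]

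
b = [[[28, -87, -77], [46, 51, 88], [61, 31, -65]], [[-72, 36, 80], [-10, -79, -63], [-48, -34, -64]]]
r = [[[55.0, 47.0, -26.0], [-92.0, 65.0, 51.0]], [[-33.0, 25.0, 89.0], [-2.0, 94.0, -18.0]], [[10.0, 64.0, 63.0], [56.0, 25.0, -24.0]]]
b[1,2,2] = -64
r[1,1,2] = -18.0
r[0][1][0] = -92.0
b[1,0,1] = 36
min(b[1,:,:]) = -79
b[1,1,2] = -63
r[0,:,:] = [[55.0, 47.0, -26.0], [-92.0, 65.0, 51.0]]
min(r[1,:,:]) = -33.0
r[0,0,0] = 55.0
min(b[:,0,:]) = -87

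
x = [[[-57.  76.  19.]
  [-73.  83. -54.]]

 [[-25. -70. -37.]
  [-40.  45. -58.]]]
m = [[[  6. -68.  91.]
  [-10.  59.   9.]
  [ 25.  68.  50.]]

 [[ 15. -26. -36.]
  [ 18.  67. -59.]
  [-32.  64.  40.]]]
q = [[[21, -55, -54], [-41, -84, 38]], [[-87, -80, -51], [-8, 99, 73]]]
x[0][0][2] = 19.0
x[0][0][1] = 76.0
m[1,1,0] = 18.0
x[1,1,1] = 45.0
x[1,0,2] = -37.0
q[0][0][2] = -54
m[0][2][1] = 68.0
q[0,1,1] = -84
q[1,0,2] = -51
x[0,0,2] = 19.0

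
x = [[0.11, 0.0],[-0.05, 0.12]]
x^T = [[0.11,-0.05],[0.0,0.12]]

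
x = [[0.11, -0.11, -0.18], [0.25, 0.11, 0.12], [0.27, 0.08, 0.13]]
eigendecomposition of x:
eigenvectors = [[(0.6+0j),0.60-0.00j,0.04+0.00j], [-0.14-0.54j,-0.14+0.54j,(-0.84+0j)], [-0.09-0.57j,-0.09+0.57j,(0.53+0j)]]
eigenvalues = [(0.16+0.27j), (0.16-0.27j), (0.02+0j)]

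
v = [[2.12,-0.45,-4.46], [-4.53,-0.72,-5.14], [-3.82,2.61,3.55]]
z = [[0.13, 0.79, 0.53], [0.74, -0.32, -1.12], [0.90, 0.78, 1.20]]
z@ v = [[-5.33, 0.76, -2.76], [7.3, -3.03, -5.63], [-6.21, 2.17, -3.76]]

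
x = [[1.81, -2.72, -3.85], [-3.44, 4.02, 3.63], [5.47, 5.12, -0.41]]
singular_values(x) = [8.11, 7.49, 1.08]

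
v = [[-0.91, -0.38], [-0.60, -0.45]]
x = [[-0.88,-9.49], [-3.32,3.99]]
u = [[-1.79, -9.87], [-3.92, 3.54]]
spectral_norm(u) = 10.49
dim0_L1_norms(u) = [5.71, 13.41]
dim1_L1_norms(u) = [11.66, 7.46]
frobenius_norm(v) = 1.24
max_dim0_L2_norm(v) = 1.09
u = v + x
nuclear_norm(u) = 14.78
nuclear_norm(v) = 1.38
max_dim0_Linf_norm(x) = 9.49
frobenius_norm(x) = 10.85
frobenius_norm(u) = 11.34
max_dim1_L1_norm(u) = 11.66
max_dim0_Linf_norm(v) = 0.91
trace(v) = -1.36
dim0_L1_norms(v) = [1.51, 0.83]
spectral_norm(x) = 10.31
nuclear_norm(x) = 13.70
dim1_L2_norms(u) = [10.03, 5.28]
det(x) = -35.02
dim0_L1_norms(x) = [4.2, 13.48]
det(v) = 0.18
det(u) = -45.03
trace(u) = 1.75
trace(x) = 3.11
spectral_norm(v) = 1.23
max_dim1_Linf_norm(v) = 0.91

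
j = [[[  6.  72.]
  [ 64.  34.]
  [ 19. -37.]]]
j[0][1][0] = 64.0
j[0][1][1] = 34.0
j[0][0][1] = 72.0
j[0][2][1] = -37.0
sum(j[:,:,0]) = 89.0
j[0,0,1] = 72.0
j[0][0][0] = 6.0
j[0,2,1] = -37.0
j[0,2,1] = -37.0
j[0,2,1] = -37.0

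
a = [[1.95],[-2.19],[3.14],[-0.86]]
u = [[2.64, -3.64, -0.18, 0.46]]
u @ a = [[12.16]]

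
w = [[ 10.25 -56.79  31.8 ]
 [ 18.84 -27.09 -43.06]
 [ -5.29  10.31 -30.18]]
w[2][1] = 10.31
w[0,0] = 10.25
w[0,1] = -56.79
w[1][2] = -43.06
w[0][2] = 31.8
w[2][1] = 10.31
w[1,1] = -27.09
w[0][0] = 10.25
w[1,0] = 18.84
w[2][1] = 10.31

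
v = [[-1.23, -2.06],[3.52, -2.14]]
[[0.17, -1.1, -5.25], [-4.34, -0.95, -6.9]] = v @ [[-0.94,0.04,-0.30], [0.48,0.51,2.73]]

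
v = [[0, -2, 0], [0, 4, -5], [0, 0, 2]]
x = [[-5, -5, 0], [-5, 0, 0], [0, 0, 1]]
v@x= [[10, 0, 0], [-20, 0, -5], [0, 0, 2]]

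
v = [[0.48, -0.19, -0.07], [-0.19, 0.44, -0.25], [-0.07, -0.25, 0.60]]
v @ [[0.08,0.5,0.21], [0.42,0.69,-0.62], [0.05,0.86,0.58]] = [[-0.04, 0.05, 0.18], [0.16, -0.01, -0.46], [-0.08, 0.31, 0.49]]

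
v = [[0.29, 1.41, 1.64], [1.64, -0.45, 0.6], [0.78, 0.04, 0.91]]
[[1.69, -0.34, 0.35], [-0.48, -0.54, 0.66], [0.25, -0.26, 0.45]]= v @ [[-0.27, -0.44, 0.27],  [0.71, -0.27, -0.12],  [0.47, 0.10, 0.27]]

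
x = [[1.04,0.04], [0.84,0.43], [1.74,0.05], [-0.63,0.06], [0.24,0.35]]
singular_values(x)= [2.31, 0.51]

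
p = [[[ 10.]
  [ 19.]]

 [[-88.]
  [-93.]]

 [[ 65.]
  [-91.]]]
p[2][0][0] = 65.0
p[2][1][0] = -91.0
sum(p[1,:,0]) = -181.0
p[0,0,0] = 10.0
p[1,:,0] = [-88.0, -93.0]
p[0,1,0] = 19.0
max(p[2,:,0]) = 65.0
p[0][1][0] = 19.0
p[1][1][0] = -93.0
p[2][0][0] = 65.0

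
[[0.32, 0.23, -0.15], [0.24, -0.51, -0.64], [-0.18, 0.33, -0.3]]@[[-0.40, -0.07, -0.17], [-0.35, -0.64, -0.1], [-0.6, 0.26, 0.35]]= [[-0.12, -0.21, -0.13], [0.47, 0.14, -0.21], [0.14, -0.28, -0.11]]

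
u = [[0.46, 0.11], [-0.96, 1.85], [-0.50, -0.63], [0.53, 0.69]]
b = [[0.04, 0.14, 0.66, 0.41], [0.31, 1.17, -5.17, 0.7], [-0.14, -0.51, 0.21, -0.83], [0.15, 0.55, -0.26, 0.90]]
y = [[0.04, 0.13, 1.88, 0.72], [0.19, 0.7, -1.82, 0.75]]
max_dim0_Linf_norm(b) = 5.17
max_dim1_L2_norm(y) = 2.1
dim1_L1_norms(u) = [0.57, 2.81, 1.13, 1.22]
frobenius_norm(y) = 2.91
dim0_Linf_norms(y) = [0.19, 0.7, 1.88, 0.75]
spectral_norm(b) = 5.43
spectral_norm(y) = 2.65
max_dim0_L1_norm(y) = 3.7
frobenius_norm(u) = 2.44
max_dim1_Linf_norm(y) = 1.88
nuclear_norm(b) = 6.88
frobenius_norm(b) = 5.61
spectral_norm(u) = 2.16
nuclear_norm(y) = 3.85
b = u @ y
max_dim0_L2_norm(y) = 2.62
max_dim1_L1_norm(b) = 7.35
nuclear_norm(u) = 3.30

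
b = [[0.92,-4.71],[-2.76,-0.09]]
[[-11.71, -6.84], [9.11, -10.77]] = b @ [[-3.36, 3.83], [1.83, 2.2]]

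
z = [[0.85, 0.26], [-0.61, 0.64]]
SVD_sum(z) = [[0.74, -0.19],[-0.73, 0.19]] + [[0.11, 0.45], [0.12, 0.45]]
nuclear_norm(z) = 1.73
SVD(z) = [[-0.71, 0.70], [0.7, 0.71]] @ diag([1.0667825686665433, 0.6586159360273723]) @ [[-0.97, 0.25], [0.25, 0.97]]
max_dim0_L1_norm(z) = 1.46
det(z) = 0.70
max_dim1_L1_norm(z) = 1.25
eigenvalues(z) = [(0.75+0.38j), (0.75-0.38j)]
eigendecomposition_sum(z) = [[(0.43+0.09j),0.13-0.25j], [-0.31+0.59j,(0.32+0.29j)]] + [[0.43-0.09j, 0.13+0.25j], [(-0.31-0.59j), (0.32-0.29j)]]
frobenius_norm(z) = 1.25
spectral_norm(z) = 1.07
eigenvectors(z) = [[(-0.14-0.53j), (-0.14+0.53j)], [(0.84+0j), (0.84-0j)]]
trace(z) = 1.49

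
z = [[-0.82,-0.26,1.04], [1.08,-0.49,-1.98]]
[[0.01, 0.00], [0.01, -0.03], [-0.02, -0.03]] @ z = [[-0.01, -0.0, 0.01], [-0.04, 0.01, 0.07], [-0.02, 0.02, 0.04]]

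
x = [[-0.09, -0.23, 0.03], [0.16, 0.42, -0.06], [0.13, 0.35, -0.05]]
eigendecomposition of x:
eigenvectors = [[-0.39, 0.87, -0.51], [0.71, -0.27, 0.31], [0.59, 0.42, 0.80]]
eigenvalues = [0.28, -0.0, 0.0]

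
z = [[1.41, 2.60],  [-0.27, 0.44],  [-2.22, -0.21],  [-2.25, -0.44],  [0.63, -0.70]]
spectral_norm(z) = 3.90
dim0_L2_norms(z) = [3.53, 2.77]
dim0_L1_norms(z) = [6.78, 4.39]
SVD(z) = [[-0.65, -0.67],  [0.00, -0.23],  [0.51, -0.44],  [0.55, -0.36],  [-0.05, 0.42]] @ diag([3.90033938092008, 2.2175330242510407]) @ [[-0.86, -0.52], [0.52, -0.86]]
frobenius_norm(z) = 4.49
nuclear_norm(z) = 6.12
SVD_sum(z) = [[2.18, 1.32], [-0.0, -0.0], [-1.72, -1.04], [-1.84, -1.12], [0.15, 0.09]] + [[-0.77, 1.28], [-0.27, 0.44], [-0.50, 0.83], [-0.41, 0.68], [0.48, -0.79]]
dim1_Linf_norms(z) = [2.6, 0.44, 2.22, 2.25, 0.7]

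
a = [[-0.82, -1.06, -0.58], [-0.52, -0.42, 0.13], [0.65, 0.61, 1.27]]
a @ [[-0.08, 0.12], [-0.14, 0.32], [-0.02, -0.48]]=[[0.23, -0.16], [0.1, -0.26], [-0.16, -0.34]]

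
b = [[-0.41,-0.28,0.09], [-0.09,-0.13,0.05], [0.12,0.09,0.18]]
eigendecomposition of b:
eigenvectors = [[0.95, 0.62, 0.09], [0.25, -0.78, 0.12], [-0.2, -0.02, 0.99]]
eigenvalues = [-0.5, -0.06, 0.2]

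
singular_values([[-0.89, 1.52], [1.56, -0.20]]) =[2.12, 1.03]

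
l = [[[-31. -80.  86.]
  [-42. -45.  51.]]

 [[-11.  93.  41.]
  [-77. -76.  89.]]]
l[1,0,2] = 41.0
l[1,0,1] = 93.0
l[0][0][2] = 86.0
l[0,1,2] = 51.0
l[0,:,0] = [-31.0, -42.0]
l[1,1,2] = 89.0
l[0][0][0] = -31.0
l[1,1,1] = -76.0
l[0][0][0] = -31.0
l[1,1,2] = 89.0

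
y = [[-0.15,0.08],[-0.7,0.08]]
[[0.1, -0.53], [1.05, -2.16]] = y @ [[-1.72, 2.97],[-1.95, -1.03]]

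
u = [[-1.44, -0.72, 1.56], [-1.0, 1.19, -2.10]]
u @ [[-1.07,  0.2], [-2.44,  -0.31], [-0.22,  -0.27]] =[[2.95, -0.49], [-1.37, -0.0]]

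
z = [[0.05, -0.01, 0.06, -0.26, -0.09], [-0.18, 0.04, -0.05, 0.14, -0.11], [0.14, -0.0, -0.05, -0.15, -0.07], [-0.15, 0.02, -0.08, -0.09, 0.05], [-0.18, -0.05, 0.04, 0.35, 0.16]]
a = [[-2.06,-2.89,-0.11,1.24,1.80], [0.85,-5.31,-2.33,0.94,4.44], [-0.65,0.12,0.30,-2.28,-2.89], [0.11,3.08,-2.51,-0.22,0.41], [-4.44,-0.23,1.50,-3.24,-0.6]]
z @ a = [[0.22,  -0.86,  0.55,  0.26,  -0.18], [0.94,  0.76,  -0.6,  0.25,  0.12], [0.04,  -0.86,  0.24,  0.55,  0.38], [0.15,  0.03,  0.25,  -0.13,  -0.02], [-0.37,  1.83,  -0.49,  -0.96,  -0.61]]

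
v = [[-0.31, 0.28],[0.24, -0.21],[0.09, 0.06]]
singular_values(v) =[0.53, 0.1]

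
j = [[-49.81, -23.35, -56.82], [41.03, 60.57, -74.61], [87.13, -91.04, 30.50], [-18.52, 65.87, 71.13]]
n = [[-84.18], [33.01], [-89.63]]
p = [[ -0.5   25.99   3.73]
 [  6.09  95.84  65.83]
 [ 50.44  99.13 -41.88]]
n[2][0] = -89.63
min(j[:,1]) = -91.04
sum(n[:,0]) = -140.8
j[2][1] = -91.04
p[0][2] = 3.73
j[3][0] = -18.52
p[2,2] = -41.88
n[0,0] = -84.18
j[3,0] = -18.52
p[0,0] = -0.5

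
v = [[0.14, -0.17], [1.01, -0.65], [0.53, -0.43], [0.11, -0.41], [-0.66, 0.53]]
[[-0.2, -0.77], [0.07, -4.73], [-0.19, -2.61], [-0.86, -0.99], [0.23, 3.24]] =v @ [[1.72, -3.78],[2.57, 1.41]]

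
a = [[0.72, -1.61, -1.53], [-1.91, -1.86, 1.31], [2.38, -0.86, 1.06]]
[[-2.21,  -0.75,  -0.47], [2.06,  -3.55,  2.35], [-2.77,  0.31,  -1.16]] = a @ [[-1.20, 0.64, -0.73],[0.43, 1.04, -0.31],[0.43, -0.3, 0.29]]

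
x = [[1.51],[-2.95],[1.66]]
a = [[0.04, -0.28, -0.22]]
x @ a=[[0.06,  -0.42,  -0.33], [-0.12,  0.83,  0.65], [0.07,  -0.46,  -0.37]]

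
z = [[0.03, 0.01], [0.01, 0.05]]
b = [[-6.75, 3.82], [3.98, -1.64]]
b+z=[[-6.72,3.83],  [3.99,-1.59]]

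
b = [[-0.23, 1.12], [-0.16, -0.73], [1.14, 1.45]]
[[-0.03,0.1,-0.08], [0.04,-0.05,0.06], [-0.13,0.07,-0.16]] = b @ [[-0.06, -0.04, -0.04], [-0.04, 0.08, -0.08]]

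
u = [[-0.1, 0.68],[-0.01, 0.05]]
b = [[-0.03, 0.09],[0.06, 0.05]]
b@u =[[0.00, -0.02], [-0.01, 0.04]]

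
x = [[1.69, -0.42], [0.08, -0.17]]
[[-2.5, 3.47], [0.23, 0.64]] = x @ [[-2.05,1.27], [-2.30,-3.16]]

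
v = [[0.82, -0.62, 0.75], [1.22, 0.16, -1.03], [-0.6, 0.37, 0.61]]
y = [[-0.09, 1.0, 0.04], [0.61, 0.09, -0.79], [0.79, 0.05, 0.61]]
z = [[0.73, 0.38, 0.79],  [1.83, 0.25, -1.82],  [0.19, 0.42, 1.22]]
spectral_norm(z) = 2.70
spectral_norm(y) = 1.01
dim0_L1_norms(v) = [2.64, 1.15, 2.39]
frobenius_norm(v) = 2.25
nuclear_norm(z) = 4.34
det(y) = -1.01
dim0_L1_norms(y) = [1.49, 1.14, 1.44]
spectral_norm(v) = 1.82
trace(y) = 0.61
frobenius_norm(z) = 3.12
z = v + y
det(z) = 0.37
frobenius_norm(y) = 1.74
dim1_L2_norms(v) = [1.27, 1.6, 0.93]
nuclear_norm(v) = 3.47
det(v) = 0.88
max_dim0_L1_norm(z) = 3.83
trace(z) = 2.20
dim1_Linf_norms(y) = [1.0, 0.79, 0.79]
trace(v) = 1.59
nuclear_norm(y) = 3.01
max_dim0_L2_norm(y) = 1.01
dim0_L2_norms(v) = [1.59, 0.74, 1.41]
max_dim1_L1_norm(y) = 1.49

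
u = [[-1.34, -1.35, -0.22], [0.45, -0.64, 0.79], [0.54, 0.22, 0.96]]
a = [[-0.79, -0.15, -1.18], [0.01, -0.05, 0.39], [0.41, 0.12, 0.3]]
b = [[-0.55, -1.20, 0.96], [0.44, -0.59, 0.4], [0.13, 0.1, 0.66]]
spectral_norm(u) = 2.05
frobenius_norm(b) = 1.96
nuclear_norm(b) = 2.97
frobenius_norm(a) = 1.57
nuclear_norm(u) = 3.75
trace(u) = -1.02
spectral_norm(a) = 1.54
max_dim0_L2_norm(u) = 1.51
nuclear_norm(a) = 1.84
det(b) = 0.64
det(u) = 0.97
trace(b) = -0.48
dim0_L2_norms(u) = [1.51, 1.51, 1.26]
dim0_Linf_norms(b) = [0.55, 1.2, 0.96]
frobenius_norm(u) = 2.48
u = b + a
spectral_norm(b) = 1.75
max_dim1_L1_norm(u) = 2.91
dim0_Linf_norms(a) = [0.79, 0.15, 1.18]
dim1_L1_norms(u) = [2.91, 1.88, 1.72]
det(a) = -0.00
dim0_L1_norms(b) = [1.12, 1.89, 2.02]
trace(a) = -0.54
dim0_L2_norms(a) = [0.89, 0.2, 1.28]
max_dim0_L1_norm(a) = 1.87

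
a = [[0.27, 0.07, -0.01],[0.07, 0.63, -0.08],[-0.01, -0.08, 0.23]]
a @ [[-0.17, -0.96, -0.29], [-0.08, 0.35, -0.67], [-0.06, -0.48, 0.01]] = [[-0.05,-0.23,-0.13], [-0.06,0.19,-0.44], [-0.01,-0.13,0.06]]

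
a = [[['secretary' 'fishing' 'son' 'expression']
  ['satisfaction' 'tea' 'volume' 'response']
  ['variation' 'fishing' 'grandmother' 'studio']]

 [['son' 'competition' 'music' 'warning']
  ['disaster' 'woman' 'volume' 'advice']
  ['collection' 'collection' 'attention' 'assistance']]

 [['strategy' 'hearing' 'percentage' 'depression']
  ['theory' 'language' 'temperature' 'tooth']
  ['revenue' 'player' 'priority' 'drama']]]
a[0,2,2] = 'grandmother'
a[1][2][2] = 'attention'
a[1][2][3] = 'assistance'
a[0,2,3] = 'studio'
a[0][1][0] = 'satisfaction'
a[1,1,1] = 'woman'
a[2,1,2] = 'temperature'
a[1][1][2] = 'volume'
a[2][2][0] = 'revenue'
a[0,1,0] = 'satisfaction'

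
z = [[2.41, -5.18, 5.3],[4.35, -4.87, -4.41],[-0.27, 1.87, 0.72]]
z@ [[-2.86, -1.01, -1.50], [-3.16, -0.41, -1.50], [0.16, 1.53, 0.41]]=[[10.32, 7.8, 6.33], [2.24, -9.14, -1.03], [-5.02, 0.61, -2.10]]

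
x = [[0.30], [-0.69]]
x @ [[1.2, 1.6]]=[[0.36, 0.48], [-0.83, -1.1]]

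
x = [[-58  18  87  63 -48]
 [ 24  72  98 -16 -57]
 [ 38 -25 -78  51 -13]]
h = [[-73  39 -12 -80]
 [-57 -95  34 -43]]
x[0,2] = 87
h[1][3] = -43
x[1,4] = -57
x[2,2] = -78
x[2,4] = -13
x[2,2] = -78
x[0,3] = 63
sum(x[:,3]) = 98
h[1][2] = 34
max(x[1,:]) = 98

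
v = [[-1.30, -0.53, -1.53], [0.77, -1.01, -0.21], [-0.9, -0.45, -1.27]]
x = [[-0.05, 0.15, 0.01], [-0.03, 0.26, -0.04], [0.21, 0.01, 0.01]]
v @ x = [[-0.24, -0.35, -0.01],[-0.05, -0.15, 0.05],[-0.21, -0.26, -0.0]]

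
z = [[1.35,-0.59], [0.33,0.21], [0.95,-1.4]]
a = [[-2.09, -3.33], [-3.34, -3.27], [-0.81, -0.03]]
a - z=[[-3.44, -2.74], [-3.67, -3.48], [-1.76, 1.37]]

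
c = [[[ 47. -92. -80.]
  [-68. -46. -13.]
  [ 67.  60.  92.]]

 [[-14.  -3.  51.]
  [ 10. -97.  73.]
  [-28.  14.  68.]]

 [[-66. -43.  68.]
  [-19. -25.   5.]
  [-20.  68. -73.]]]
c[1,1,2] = 73.0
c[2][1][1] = -25.0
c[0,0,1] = -92.0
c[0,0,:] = [47.0, -92.0, -80.0]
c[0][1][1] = -46.0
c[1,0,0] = -14.0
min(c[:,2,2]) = -73.0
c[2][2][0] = -20.0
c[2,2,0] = -20.0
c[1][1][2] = 73.0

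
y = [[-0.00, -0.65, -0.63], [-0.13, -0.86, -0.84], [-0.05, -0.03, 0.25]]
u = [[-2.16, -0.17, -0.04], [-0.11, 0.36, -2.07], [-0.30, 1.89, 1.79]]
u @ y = [[0.02,1.55,1.49],  [0.06,-0.18,-0.75],  [-0.34,-1.48,-0.95]]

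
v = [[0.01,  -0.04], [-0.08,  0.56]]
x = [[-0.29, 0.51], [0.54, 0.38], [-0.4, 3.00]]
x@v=[[-0.04, 0.3], [-0.02, 0.19], [-0.24, 1.70]]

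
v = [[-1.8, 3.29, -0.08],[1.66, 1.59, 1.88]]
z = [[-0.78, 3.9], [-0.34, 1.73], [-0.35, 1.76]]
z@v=[[7.88, 3.63, 7.39], [3.48, 1.63, 3.28], [3.55, 1.65, 3.34]]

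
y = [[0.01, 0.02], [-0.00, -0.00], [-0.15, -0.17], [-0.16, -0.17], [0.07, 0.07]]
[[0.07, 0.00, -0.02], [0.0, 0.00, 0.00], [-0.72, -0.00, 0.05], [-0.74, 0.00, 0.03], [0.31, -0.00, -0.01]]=y @ [[2.35, -0.53, 2.06], [2.14, 0.49, -2.14]]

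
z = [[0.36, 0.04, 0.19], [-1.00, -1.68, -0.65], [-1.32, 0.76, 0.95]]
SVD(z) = [[0.09, 0.15, 0.98], [-0.92, -0.37, 0.14], [0.38, -0.92, 0.11]] @ diag([2.1305574736745636, 1.7429764154487593, 0.23970412294921437]) @ [[0.21, 0.86, 0.46], [0.94, -0.04, -0.35], [0.28, -0.5, 0.82]]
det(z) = -0.89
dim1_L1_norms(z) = [0.59, 3.33, 3.03]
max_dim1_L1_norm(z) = 3.33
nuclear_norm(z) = 4.11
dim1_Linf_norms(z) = [0.36, 1.68, 1.32]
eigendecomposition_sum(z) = [[(0.19+0.36j), (0.03-0.04j), 0.10-0.10j], [0.05-0.46j, (-0.05+0.02j), (-0.16+0.04j)], [-0.83+1.00j, 0.14+0.04j, 0.42+0.15j]] + [[(0.19-0.36j), 0.03+0.04j, (0.1+0.1j)], [(0.05+0.46j), -0.05-0.02j, -0.16-0.04j], [(-0.83-1j), (0.14-0.04j), 0.42-0.15j]] + [[-0.01+0.00j,  (-0.02+0j),  (-0+0j)], [(-1.1+0j),  (-1.58+0j),  (-0.34+0j)], [(0.34-0j),  (0.48-0j),  0.10-0.00j]]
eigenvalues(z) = [(0.56+0.53j), (0.56-0.53j), (-1.49+0j)]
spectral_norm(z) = 2.13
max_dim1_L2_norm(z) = 2.06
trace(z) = -0.37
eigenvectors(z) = [[0.11-0.26j, (0.11+0.26j), -0.01+0.00j], [-0.27+0.18j, (-0.27-0.18j), -0.96+0.00j], [(0.9+0j), (0.9-0j), 0.29+0.00j]]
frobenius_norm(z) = 2.76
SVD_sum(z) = [[0.04,0.17,0.09],[-0.41,-1.69,-0.90],[0.17,0.7,0.37]] + [[0.25, -0.01, -0.09],[-0.60, 0.03, 0.22],[-1.50, 0.07, 0.55]] + [[0.07, -0.12, 0.19], [0.01, -0.02, 0.03], [0.01, -0.01, 0.02]]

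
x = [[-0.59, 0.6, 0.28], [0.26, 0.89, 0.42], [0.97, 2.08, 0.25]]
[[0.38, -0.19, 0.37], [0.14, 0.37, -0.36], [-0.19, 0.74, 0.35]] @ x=[[0.09, 0.83, 0.12], [-0.34, -0.34, 0.1], [0.64, 1.27, 0.35]]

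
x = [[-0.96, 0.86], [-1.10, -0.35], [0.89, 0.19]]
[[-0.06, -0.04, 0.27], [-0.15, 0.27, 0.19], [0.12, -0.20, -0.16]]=x @ [[0.12, -0.17, -0.2],[0.06, -0.24, 0.09]]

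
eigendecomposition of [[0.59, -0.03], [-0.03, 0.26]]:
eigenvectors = [[1.00, 0.09], [-0.09, 1.00]]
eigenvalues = [0.59, 0.26]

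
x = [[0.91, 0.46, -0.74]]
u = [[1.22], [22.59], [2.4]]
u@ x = [[1.11, 0.56, -0.90], [20.56, 10.39, -16.72], [2.18, 1.1, -1.78]]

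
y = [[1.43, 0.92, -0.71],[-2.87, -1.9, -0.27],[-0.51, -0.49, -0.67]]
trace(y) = -1.14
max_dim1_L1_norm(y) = 5.04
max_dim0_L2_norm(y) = 3.25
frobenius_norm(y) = 4.03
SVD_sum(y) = [[1.41,0.94,0.02], [-2.87,-1.91,-0.05], [-0.59,-0.39,-0.01]] + [[0.05, -0.05, -0.73], [0.01, -0.02, -0.22], [0.04, -0.05, -0.67]] + [[-0.02, 0.04, -0.00], [-0.02, 0.03, -0.0], [0.03, -0.05, 0.01]]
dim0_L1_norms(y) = [4.81, 3.31, 1.65]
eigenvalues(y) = [(-1.46+0j), (0.16+0.44j), (0.16-0.44j)]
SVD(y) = [[-0.43, -0.72, -0.54], [0.88, -0.22, -0.42], [0.18, -0.66, 0.73]] @ diag([3.9018504820858886, 1.016506516958149, 0.08110065614857455]) @ [[-0.83,-0.55,-0.01],[-0.07,0.07,1.00],[0.55,-0.83,0.1]]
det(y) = -0.32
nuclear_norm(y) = 5.00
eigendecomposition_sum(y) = [[0.25-0.00j, 0.20-0.00j, (0.29+0j)], [-1.25+0.00j, (-1+0j), -1.45-0.00j], [(-0.61+0j), -0.49+0.00j, -0.71-0.00j]] + [[0.59+0.07j, (0.36-0.1j), -0.50+0.23j], [-0.81+0.09j, -0.45+0.25j, 0.59-0.47j], [0.05-0.12j, (-0-0.08j), 0.02+0.12j]] + [[0.59-0.07j, (0.36+0.1j), -0.50-0.23j],[(-0.81-0.09j), (-0.45-0.25j), 0.59+0.47j],[0.05+0.12j, -0.00+0.08j, (0.02-0.12j)]]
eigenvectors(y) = [[0.17+0.00j, (-0.57-0.13j), (-0.57+0.13j)], [-0.88+0.00j, 0.80+0.00j, (0.8-0j)], [(-0.43+0j), (-0.06+0.11j), -0.06-0.11j]]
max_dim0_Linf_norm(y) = 2.87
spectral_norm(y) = 3.90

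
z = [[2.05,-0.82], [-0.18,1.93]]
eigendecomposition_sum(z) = [[1.37, -2.51], [-0.55, 1.01]] + [[0.68, 1.69], [0.37, 0.92]]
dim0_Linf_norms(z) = [2.05, 1.93]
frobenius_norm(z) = 2.94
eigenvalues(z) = [2.38, 1.6]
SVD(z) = [[-0.8, 0.60], [0.6, 0.80]] @ diag([2.5191515695552047, 1.5119773045940703]) @ [[-0.69, 0.72],  [0.72, 0.69]]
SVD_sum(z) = [[1.39, -1.45], [-1.05, 1.09]] + [[0.66,0.63],[0.87,0.84]]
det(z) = 3.81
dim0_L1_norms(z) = [2.23, 2.75]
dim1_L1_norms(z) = [2.87, 2.11]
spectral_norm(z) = 2.52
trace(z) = 3.98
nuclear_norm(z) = 4.03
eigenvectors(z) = [[0.93, 0.88], [-0.37, 0.48]]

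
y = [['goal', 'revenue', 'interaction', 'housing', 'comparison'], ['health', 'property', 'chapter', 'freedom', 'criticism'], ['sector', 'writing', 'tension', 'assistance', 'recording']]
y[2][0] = 'sector'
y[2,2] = 'tension'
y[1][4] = 'criticism'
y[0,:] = ['goal', 'revenue', 'interaction', 'housing', 'comparison']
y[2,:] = ['sector', 'writing', 'tension', 'assistance', 'recording']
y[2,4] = 'recording'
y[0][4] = 'comparison'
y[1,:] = ['health', 'property', 'chapter', 'freedom', 'criticism']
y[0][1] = 'revenue'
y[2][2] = 'tension'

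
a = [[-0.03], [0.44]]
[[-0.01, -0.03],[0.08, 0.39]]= a @ [[0.18, 0.89]]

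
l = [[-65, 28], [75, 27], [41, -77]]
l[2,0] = 41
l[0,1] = 28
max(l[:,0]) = 75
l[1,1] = 27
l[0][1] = 28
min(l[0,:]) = -65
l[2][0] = 41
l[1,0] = 75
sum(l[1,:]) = 102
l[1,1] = 27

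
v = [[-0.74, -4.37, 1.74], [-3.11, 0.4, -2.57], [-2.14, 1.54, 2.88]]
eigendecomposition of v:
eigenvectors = [[(-0.78+0j),  -0.10-0.51j,  (-0.1+0.51j)], [-0.62+0.00j,  (0.03+0.53j),  0.03-0.53j], [-0.10+0.00j,  (0.67+0j),  0.67-0.00j]]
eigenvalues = [(-3.97+0j), (3.25+2.83j), (3.25-2.83j)]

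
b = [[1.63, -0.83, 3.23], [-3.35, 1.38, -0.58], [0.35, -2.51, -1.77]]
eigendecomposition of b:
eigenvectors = [[(0.6+0j), 0.46+0.37j, (0.46-0.37j)], [-0.73+0.00j, 0.11+0.49j, (0.11-0.49j)], [(0.33+0j), (-0.63+0j), -0.63-0.00j]]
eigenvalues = [(4.41+0j), (-1.58+1.74j), (-1.58-1.74j)]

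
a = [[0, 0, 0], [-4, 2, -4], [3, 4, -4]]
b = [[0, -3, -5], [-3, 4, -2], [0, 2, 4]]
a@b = [[0, 0, 0], [-6, 12, 0], [-12, -1, -39]]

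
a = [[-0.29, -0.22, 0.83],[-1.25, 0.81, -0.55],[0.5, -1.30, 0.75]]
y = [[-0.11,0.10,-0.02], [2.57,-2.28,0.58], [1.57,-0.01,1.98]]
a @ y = [[0.77, 0.46, 1.52],[1.36, -1.97, -0.59],[-2.22, 3.01, 0.72]]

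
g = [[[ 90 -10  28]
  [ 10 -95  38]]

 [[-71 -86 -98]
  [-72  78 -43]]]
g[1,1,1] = 78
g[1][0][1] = -86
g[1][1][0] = -72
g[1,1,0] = -72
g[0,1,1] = -95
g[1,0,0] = -71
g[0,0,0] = 90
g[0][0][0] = 90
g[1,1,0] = -72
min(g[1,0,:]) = -98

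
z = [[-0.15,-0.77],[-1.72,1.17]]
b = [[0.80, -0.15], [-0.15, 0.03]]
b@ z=[[0.14, -0.79],[-0.03, 0.15]]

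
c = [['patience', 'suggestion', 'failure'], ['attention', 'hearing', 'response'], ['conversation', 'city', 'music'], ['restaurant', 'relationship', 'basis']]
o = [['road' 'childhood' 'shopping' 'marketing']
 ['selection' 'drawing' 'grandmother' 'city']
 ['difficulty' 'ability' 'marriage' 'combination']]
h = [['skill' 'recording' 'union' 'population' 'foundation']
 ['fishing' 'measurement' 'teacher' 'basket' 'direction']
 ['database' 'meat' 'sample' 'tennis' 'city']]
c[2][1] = 'city'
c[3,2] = 'basis'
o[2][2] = 'marriage'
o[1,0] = 'selection'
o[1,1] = 'drawing'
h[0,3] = 'population'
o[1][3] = 'city'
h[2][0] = 'database'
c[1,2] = 'response'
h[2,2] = 'sample'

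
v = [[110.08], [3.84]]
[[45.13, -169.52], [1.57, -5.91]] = v @ [[0.41,-1.54]]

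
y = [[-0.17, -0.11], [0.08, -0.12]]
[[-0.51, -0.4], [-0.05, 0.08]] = y @ [[1.9, 1.96],[1.67, 0.62]]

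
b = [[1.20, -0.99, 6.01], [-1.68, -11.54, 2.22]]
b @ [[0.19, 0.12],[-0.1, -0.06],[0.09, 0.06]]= [[0.87,0.56], [1.03,0.62]]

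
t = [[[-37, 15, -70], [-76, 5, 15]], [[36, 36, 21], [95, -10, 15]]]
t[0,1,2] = 15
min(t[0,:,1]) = 5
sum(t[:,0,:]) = 1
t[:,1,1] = [5, -10]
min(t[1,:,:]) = -10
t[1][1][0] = 95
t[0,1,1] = 5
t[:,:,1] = [[15, 5], [36, -10]]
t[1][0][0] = 36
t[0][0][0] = -37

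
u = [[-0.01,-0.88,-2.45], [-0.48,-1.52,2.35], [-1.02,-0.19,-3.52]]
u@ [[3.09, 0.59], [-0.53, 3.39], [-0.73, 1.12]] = [[2.22, -5.73], [-2.39, -2.8], [-0.48, -5.19]]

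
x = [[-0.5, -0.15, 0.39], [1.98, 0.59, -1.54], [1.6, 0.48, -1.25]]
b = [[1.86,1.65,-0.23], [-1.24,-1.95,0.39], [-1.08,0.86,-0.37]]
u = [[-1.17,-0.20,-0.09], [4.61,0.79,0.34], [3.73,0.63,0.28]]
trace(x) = -1.16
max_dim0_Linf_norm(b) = 1.95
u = x @ b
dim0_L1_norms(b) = [4.18, 4.46, 0.99]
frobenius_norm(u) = 6.15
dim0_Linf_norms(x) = [1.98, 0.59, 1.54]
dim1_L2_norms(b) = [2.5, 2.34, 1.43]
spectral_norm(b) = 3.39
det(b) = -0.00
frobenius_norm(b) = 3.71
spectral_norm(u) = 6.15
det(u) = 0.00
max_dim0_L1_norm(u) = 9.51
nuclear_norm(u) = 6.16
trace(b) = -0.46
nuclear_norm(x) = 3.38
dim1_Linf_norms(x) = [0.5, 1.98, 1.6]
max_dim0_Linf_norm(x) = 1.98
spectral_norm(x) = 3.38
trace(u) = -0.10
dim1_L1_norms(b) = [3.74, 3.58, 2.31]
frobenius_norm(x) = 3.38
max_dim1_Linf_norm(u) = 4.61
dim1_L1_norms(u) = [1.46, 5.74, 4.64]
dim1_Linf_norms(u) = [1.17, 4.61, 3.73]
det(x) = -0.00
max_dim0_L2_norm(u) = 6.04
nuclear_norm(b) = 4.90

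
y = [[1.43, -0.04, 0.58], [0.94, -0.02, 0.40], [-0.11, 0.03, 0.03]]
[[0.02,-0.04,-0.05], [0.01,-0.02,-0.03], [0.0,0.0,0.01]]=y @ [[0.01, -0.03, -0.04],[0.04, 0.01, 0.03],[0.01, 0.01, 0.01]]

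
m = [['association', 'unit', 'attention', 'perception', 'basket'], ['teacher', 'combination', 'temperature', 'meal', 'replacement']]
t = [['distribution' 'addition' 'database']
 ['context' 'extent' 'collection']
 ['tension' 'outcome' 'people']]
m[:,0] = ['association', 'teacher']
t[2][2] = 'people'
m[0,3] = 'perception'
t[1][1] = 'extent'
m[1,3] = 'meal'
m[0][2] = 'attention'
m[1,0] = 'teacher'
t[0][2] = 'database'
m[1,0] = 'teacher'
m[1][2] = 'temperature'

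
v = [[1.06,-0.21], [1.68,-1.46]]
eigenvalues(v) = [0.91, -1.31]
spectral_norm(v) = 2.42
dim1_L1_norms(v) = [1.27, 3.14]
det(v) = -1.19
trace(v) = -0.40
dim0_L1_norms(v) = [2.74, 1.67]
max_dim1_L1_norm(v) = 3.14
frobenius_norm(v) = 2.47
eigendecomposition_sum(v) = [[0.97, -0.09], [0.69, -0.06]] + [[0.09, -0.12], [0.99, -1.4]]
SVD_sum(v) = [[0.8, -0.58],[1.8, -1.30]] + [[0.26, 0.37], [-0.12, -0.16]]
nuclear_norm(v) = 2.92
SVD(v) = [[-0.41, -0.91],[-0.91, 0.41]] @ diag([2.4246388111293453, 0.49277442665511373]) @ [[-0.81, 0.59], [-0.59, -0.81]]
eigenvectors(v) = [[0.82, 0.09],  [0.58, 1.0]]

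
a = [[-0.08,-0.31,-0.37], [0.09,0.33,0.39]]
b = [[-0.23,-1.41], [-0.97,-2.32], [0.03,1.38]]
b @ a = [[-0.11, -0.39, -0.46],[-0.13, -0.46, -0.55],[0.12, 0.45, 0.53]]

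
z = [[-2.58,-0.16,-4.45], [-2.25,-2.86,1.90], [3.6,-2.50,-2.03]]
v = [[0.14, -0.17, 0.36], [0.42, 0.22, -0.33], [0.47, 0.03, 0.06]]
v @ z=[[1.32, -0.44, -1.68], [-2.77, 0.13, -0.78], [-1.06, -0.31, -2.16]]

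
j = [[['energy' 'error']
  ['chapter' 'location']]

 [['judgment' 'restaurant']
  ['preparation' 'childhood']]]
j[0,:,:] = [['energy', 'error'], ['chapter', 'location']]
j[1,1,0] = 'preparation'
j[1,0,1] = 'restaurant'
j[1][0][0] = 'judgment'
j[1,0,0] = 'judgment'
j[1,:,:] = [['judgment', 'restaurant'], ['preparation', 'childhood']]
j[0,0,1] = 'error'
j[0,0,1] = 'error'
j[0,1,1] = 'location'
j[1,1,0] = 'preparation'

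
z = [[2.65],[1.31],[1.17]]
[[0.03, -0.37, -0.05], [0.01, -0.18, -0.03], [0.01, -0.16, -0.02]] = z @ [[0.01,-0.14,-0.02]]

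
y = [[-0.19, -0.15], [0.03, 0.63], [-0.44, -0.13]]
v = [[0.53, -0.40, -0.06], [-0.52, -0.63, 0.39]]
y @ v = [[-0.02,0.17,-0.05],[-0.31,-0.41,0.24],[-0.17,0.26,-0.02]]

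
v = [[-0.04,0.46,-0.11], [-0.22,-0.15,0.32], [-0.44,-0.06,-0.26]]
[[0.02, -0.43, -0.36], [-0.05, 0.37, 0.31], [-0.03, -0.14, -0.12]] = v @ [[0.10, -0.03, -0.03], [0.05, -0.75, -0.63], [-0.05, 0.77, 0.65]]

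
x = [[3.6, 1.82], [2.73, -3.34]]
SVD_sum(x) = [[2.57, -0.96], [3.49, -1.30]] + [[1.03,  2.78], [-0.76,  -2.04]]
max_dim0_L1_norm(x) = 6.33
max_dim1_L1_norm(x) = 6.07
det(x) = -16.99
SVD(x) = [[-0.59,  -0.81], [-0.81,  0.59]] @ diag([4.622487200837398, 3.6760729152309315]) @ [[-0.94, 0.35], [-0.35, -0.94]]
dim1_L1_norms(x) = [5.42, 6.07]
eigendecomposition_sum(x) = [[3.92, 0.94], [1.41, 0.34]] + [[-0.32, 0.88], [1.32, -3.68]]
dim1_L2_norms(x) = [4.03, 4.31]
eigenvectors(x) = [[0.94, -0.23], [0.34, 0.97]]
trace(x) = 0.26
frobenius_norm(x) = 5.91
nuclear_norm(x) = 8.30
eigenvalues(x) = [4.25, -3.99]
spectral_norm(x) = 4.62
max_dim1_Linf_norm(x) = 3.6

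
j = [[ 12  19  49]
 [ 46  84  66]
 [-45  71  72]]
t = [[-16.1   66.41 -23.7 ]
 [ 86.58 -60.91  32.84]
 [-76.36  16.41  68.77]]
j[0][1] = 19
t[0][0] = -16.1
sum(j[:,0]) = 13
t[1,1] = -60.91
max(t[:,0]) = 86.58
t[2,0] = -76.36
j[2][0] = -45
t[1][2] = 32.84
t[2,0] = -76.36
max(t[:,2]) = 68.77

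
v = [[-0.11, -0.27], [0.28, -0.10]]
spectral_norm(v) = 0.30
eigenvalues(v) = [(-0.11+0.27j), (-0.11-0.27j)]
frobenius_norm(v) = 0.42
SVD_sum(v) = [[-0.16, -0.03],[0.25, 0.05]] + [[0.05, -0.24], [0.03, -0.15]]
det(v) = 0.09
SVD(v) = [[-0.54, 0.84],[0.84, 0.54]] @ diag([0.301434788402566, 0.2872926527788351]) @ [[0.98, 0.21],[0.21, -0.98]]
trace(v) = -0.21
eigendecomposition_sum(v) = [[-0.06+0.14j,  (-0.13-0.05j)], [(0.14+0.05j),  (-0.05+0.14j)]] + [[-0.06-0.14j,(-0.13+0.05j)],  [0.14-0.05j,(-0.05-0.14j)]]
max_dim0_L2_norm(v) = 0.3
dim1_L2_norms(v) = [0.29, 0.3]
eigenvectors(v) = [[0.01-0.70j, (0.01+0.7j)], [(-0.71+0j), (-0.71-0j)]]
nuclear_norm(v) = 0.59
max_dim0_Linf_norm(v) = 0.28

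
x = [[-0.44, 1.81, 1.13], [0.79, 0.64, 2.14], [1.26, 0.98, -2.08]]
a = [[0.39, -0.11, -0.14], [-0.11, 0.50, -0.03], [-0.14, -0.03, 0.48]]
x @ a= [[-0.53, 0.92, 0.55], [-0.06, 0.17, 0.9], [0.67, 0.41, -1.20]]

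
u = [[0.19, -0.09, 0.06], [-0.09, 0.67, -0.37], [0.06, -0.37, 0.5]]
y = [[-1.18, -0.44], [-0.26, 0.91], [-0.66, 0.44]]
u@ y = [[-0.24, -0.14], [0.18, 0.49], [-0.3, -0.14]]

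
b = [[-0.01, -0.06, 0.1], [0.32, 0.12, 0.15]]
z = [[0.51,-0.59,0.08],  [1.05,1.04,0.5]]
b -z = [[-0.52, 0.53, 0.02], [-0.73, -0.92, -0.35]]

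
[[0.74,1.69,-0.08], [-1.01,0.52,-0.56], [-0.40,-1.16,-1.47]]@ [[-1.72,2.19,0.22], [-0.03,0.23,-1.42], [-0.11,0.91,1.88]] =[[-1.31, 1.94, -2.39], [1.78, -2.6, -2.01], [0.88, -2.48, -1.2]]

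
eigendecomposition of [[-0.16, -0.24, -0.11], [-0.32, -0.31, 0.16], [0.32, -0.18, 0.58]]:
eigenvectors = [[-0.33, -0.48, 0.55],[0.35, 0.49, 0.84],[0.87, 0.73, -0.02]]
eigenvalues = [0.39, 0.25, -0.52]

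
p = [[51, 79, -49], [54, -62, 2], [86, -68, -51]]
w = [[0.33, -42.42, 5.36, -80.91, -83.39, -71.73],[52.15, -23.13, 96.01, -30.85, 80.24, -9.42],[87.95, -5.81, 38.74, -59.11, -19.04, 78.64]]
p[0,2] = -49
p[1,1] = -62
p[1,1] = -62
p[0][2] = -49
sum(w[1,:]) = 165.00000000000003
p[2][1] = -68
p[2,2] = -51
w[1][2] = 96.01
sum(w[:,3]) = -170.87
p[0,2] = -49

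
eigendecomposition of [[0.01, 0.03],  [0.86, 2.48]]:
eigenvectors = [[-0.94, -0.01], [0.33, -1.00]]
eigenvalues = [-0.0, 2.49]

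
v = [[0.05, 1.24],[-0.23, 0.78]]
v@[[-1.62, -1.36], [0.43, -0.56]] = [[0.45,-0.76], [0.71,-0.12]]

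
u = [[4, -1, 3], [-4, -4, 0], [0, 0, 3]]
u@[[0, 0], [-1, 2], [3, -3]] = [[10, -11], [4, -8], [9, -9]]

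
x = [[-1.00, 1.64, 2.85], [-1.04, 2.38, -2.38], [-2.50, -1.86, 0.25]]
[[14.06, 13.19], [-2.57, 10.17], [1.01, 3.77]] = x @ [[-1.37, -4.08], [1.76, 3.61], [3.44, 1.12]]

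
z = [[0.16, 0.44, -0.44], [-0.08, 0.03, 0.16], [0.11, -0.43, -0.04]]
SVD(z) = [[-0.89, 0.36, 0.28], [0.11, -0.43, 0.9], [0.45, 0.83, 0.34]] @ diag([0.7060732188166321, 0.38156901536910776, 0.012872302830865125]) @ [[-0.14,-0.82,0.55], [0.48,-0.55,-0.69], [0.86,0.17,0.47]]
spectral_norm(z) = 0.71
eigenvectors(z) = [[0.80+0.00j, 0.80-0.00j, 0.89+0.00j], [-0.23+0.17j, (-0.23-0.17j), 0.16+0.00j], [(-0.06-0.52j), (-0.06+0.52j), (0.44+0j)]]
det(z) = 0.00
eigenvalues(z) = [(0.06+0.38j), (0.06-0.38j), (0.02+0j)]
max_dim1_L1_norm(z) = 1.04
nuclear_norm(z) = 1.10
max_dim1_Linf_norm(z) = 0.44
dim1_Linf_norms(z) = [0.44, 0.16, 0.43]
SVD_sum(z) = [[0.09, 0.52, -0.35], [-0.01, -0.06, 0.04], [-0.05, -0.26, 0.17]] + [[0.07, -0.08, -0.1], [-0.08, 0.09, 0.11], [0.15, -0.17, -0.22]] + [[0.00,0.00,0.0], [0.01,0.00,0.01], [0.0,0.0,0.00]]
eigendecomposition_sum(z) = [[(0.07+0.09j), (0.2-0.33j), (-0.23-0.06j)], [-0.04-0.01j, (0.01+0.14j), (0.08-0.03j)], [0.05-0.05j, (-0.22-0.11j), -0.02+0.15j]] + [[0.07-0.09j, 0.20+0.33j, (-0.23+0.06j)], [(-0.04+0.01j), (0.01-0.14j), 0.08+0.03j], [0.05+0.05j, (-0.22+0.11j), -0.02-0.15j]] + [[(0.01+0j), (0.04-0j), 0.01-0.00j], [0j, 0.01-0.00j, 0.00-0.00j], [(0.01+0j), 0.02-0.00j, (0.01-0j)]]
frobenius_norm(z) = 0.80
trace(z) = 0.15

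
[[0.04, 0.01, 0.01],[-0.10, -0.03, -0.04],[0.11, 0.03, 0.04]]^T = [[0.04, -0.10, 0.11],[0.01, -0.03, 0.03],[0.01, -0.04, 0.04]]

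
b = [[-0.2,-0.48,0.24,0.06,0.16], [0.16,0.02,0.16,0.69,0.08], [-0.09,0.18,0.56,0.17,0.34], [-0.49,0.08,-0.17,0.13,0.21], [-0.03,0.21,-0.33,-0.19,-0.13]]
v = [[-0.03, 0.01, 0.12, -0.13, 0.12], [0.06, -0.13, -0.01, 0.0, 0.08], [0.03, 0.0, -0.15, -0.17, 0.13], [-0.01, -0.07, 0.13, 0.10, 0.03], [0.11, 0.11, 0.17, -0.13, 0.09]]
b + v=[[-0.23,-0.47,0.36,-0.07,0.28], [0.22,-0.11,0.15,0.69,0.16], [-0.06,0.18,0.41,0.0,0.47], [-0.50,0.01,-0.04,0.23,0.24], [0.08,0.32,-0.16,-0.32,-0.04]]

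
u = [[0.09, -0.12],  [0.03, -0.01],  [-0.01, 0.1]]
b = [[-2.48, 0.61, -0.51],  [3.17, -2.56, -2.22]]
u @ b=[[-0.60, 0.36, 0.22], [-0.11, 0.04, 0.01], [0.34, -0.26, -0.22]]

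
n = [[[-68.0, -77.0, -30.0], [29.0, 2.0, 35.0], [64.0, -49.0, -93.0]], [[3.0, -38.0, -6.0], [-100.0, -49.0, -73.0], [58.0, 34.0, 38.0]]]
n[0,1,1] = 2.0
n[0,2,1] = -49.0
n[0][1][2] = 35.0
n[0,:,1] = [-77.0, 2.0, -49.0]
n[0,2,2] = -93.0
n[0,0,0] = -68.0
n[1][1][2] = -73.0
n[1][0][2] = -6.0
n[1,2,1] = 34.0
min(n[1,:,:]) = -100.0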